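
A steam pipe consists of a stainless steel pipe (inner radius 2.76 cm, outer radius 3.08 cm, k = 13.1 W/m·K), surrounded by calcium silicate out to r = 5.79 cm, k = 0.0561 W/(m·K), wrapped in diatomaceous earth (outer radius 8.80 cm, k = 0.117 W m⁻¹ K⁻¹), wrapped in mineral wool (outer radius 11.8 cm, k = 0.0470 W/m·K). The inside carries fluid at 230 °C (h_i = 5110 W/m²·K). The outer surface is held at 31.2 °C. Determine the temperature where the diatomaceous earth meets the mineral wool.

Treat each layer as a resistance in series:
  R'_conv,in = 1/(2πr h) = 1/(2π·0.0276·5110) = 0.001128 m·K/W
  R'_stainless steel = ln(0.0308/0.0276)/(2πk) = 0.1097/(2π·13.1) = 0.001333 m·K/W
  R'_calcium silicate = ln(0.0579/0.0308)/(2πk) = 0.6312/(2π·0.0561) = 1.791 m·K/W
  R'_diatomaceous earth = ln(0.0880/0.0579)/(2πk) = 0.4186/(2π·0.117) = 0.5694 m·K/W
  R'_mineral wool = ln(0.118/0.0880)/(2πk) = 0.2933/(2π·0.0470) = 0.9934 m·K/W
ΣR = 0.001128 + 0.001333 + 1.791 + 0.5694 + 0.9934 = 3.356 m·K/W
Q' = ΔT/ΣR = (230 °C − 31.2 °C)/3.356 = 59.24 W/m
From the inner boundary to the diatomaceous earth/mineral wool interface, ΣR_partial = 2.363 m·K/W.
T_interface = T_in − Q'·ΣR_partial = 230 °C − (59.24)(2.363) = 90.0 °C

T = 90.0 °C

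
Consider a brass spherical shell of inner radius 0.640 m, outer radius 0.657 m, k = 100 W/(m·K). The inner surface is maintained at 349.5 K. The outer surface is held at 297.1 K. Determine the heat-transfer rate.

Q = 1.63×10^6 W

Q = 4πk·ΔT/(1/r₁ − 1/r₂) = 4π × 100 × 52.4 / (1/0.640 − 1/0.657) = 1.63×10^6 W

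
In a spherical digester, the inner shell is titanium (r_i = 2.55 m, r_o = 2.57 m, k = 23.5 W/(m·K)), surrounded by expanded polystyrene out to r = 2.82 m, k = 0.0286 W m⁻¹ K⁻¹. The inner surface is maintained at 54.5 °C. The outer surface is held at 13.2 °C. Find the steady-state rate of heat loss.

Treat each layer as a resistance in series:
  R_titanium = (1/2.55 − 1/2.57)/(4πk) = 0.003052/(4π·23.5) = 1.033×10^-5 K/W
  R_expanded polystyrene = (1/2.57 − 1/2.82)/(4πk) = 0.03450/(4π·0.0286) = 0.09598 K/W
ΣR = 1.033×10^-5 + 0.09598 = 0.09599 K/W
Q = ΔT/ΣR = (54.5 °C − 13.2 °C)/0.09599 = 430 W

Q = 430 W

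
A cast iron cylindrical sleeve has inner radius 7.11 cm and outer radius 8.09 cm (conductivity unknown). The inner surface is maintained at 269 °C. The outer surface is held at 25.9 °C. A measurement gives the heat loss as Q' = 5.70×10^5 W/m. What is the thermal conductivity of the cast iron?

k = 48.2 W/m·K

ΣR = ΔT/Q' = |269 − 25.9|/5.70×10^5 = 4.265×10^-4 m·K/W
ln(r₂/r₁)/(2πk) = 4.265×10^-4 ⇒ k = 0.1291/(2π·4.265×10^-4) = 48.2 W/m·K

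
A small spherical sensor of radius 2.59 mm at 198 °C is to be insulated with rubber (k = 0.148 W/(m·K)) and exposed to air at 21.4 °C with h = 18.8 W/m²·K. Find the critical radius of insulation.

r_cr = 1.57 cm

For a sphere, r_cr = 2k_ins/h = 2·0.148/18.8 = 0.0157 m = 1.57 cm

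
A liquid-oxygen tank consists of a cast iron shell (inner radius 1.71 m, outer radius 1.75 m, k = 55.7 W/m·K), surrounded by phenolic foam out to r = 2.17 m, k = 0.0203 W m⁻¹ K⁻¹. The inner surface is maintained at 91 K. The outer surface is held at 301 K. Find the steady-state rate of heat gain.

Series thermal resistances, inner to outer:
  R_cast iron = (1/1.71 − 1/1.75)/(4πk) = 0.01337/(4π·55.7) = 1.910×10^-5 K/W
  R_phenolic foam = (1/1.75 − 1/2.17)/(4πk) = 0.1106/(4π·0.0203) = 0.4336 K/W
ΣR = 1.910×10^-5 + 0.4336 = 0.4336 K/W
Q = ΔT/ΣR = (91 K − 301 K)/0.4336 = -484 W
(Negative Q ⇒ heat flows inward; heat gain = 484 W.)

Q = 484 W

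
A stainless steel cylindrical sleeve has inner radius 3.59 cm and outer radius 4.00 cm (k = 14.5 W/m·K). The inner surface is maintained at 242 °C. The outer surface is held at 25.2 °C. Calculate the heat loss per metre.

Q' = 183 kW/m

Q' = 2πk·ΔT/ln(r₂/r₁) = 2π × 14.5 × 216.8 / ln(0.0400/0.0359) = 1.83×10^5 W/m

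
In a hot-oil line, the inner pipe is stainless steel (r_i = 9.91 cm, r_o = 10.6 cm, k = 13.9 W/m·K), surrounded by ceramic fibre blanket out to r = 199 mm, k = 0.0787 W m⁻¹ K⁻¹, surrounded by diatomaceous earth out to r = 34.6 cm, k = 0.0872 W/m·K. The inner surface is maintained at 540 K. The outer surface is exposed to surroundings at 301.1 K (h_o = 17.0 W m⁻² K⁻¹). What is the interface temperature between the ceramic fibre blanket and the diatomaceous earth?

T = 408 K

Series thermal resistances, inner to outer:
  R'_stainless steel = ln(0.106/0.0991)/(2πk) = 0.06731/(2π·13.9) = 7.707×10^-4 m·K/W
  R'_ceramic fibre blanket = ln(0.199/0.106)/(2πk) = 0.6299/(2π·0.0787) = 1.274 m·K/W
  R'_diatomaceous earth = ln(0.346/0.199)/(2πk) = 0.5531/(2π·0.0872) = 1.010 m·K/W
  R'_conv,out = 1/(2πr h) = 1/(2π·0.346·17.0) = 0.02706 m·K/W
ΣR = 7.707×10^-4 + 1.274 + 1.010 + 0.02706 = 2.312 m·K/W
Q' = ΔT/ΣR = (540 K − 301.1 K)/2.312 = 103.3 W/m
From the inner boundary to the ceramic fibre blanket/diatomaceous earth interface, ΣR_partial = 1.275 m·K/W.
T_interface = T_in − Q'·ΣR_partial = 540 K − (103.3)(1.275) = 408 K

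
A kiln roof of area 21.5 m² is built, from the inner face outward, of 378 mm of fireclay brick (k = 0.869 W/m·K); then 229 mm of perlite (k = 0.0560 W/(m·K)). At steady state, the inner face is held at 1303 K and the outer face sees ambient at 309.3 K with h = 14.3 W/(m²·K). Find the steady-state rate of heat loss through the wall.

Series thermal resistances, inner to outer:
  R_fireclay brick = L/(kA) = 0.378/(0.869·21.5) = 0.02023 K/W
  R_perlite = L/(kA) = 0.229/(0.0560·21.5) = 0.1902 K/W
  R_conv,out = 1/(hA) = 1/(14.3·21.5) = 0.003253 K/W
ΣR = 0.02023 + 0.1902 + 0.003253 = 0.2137 K/W
Q = ΔT/ΣR = (1303 K − 309.3 K)/0.2137 = 4650 W

Q = 4650 W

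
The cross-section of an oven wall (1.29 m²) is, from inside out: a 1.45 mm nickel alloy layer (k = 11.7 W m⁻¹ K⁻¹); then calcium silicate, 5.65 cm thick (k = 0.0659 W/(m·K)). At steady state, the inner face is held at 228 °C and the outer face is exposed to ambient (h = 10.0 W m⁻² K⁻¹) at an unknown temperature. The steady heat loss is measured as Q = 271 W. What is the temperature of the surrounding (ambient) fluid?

T_out = 26.9 °C

Series resistances:
  R_nickel alloy = L/(kA) = 0.00145/(11.7·1.29) = 9.607×10^-5 K/W
  R_calcium silicate = L/(kA) = 0.0565/(0.0659·1.29) = 0.6646 K/W
  R_conv,out = 1/(hA) = 1/(10.0·1.29) = 0.07752 K/W
ΣR = 0.7422 K/W
ΔT = Q·ΣR = 271 × 0.7422 = 201.1 K
Heat flows outward, so T_out = T_in − ΔT = 228 − 201.1 = 26.9 °C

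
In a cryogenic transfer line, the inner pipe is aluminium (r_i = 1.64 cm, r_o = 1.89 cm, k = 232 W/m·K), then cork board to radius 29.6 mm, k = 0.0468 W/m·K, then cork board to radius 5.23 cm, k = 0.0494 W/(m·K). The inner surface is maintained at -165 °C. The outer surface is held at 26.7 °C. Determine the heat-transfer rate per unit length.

Treat each layer as a resistance in series:
  R'_aluminium = ln(0.0189/0.0164)/(2πk) = 0.1419/(2π·232) = 9.733×10^-5 m·K/W
  R'_cork board = ln(0.0296/0.0189)/(2πk) = 0.4486/(2π·0.0468) = 1.526 m·K/W
  R'_cork board = ln(0.0523/0.0296)/(2πk) = 0.5692/(2π·0.0494) = 1.834 m·K/W
ΣR = 9.733×10^-5 + 1.526 + 1.834 = 3.360 m·K/W
Q' = ΔT/ΣR = (-165 °C − 26.7 °C)/3.360 = -57.1 W/m
(Negative Q' ⇒ heat flows inward; heat gain = 57.1 W/m.)

Q' = 57.1 W/m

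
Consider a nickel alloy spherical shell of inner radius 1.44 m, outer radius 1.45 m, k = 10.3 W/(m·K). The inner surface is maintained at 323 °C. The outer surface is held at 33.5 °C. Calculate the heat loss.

Q = 4πk·ΔT/(1/r₁ − 1/r₂) = 4π × 10.3 × 289.5 / (1/1.44 − 1/1.45) = 7.82×10^6 W

Q = 7.82×10^6 W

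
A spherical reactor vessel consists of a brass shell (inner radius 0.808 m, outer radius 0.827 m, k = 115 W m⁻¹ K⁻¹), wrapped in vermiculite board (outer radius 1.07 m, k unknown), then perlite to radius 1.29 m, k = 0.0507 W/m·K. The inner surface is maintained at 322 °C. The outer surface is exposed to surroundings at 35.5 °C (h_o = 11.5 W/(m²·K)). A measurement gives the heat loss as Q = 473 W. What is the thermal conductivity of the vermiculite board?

ΣR = ΔT/Q = |322 − 35.5|/473 = 0.6057 K/W
Known resistances:
  R_brass = (1/0.808 − 1/0.827)/(4πk) = 0.02843/(4π·115) = 1.968×10^-5 K/W
  R_perlite = (1/1.07 − 1/1.29)/(4πk) = 0.1594/(4π·0.0507) = 0.2502 K/W
  R_conv,out = 1/(4πr²h) = 1/(4π·1.29²·11.5) = 0.004158 K/W
R_vermiculite board = ΣR − ΣR_known = 0.6057 − 0.2544 = 0.3513 K/W
(1/r₁−1/r₂)/(4πk) = 0.3513 ⇒ k = 0.2746/(4π·0.3513) = 0.0622 W/m·K

k = 0.0622 W/m·K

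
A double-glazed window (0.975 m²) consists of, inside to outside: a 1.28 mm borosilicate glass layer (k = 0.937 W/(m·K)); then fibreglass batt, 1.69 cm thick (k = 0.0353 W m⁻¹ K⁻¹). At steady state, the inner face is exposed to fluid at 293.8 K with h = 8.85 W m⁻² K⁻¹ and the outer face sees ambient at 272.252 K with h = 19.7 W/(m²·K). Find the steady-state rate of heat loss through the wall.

Q = 32.6 W

Treat each layer as a resistance in series:
  R_conv,in = 1/(hA) = 1/(8.85·0.975) = 0.1159 K/W
  R_borosilicate glass = L/(kA) = 0.00128/(0.937·0.975) = 0.001401 K/W
  R_fibreglass batt = L/(kA) = 0.0169/(0.0353·0.975) = 0.4910 K/W
  R_conv,out = 1/(hA) = 1/(19.7·0.975) = 0.05206 K/W
ΣR = 0.1159 + 0.001401 + 0.4910 + 0.05206 = 0.6604 K/W
Q = ΔT/ΣR = (293.8 K − 272.252 K)/0.6604 = 32.6 W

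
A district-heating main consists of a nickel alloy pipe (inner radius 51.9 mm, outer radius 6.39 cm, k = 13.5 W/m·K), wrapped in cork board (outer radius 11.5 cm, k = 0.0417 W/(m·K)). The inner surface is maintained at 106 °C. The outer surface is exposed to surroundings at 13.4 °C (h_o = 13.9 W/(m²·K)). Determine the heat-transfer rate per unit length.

Resistance network (inner→outer):
  R'_nickel alloy = ln(0.0639/0.0519)/(2πk) = 0.2080/(2π·13.5) = 0.002452 m·K/W
  R'_cork board = ln(0.115/0.0639)/(2πk) = 0.5876/(2π·0.0417) = 2.243 m·K/W
  R'_conv,out = 1/(2πr h) = 1/(2π·0.115·13.9) = 0.09957 m·K/W
ΣR = 0.002452 + 2.243 + 0.09957 = 2.345 m·K/W
Q' = ΔT/ΣR = (106 °C − 13.4 °C)/2.345 = 39.5 W/m

Q' = 39.5 W/m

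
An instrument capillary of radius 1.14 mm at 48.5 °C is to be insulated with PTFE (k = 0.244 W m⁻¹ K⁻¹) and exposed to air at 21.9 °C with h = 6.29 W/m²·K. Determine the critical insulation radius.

For a cylinder, r_cr = k_ins/h = 0.244/6.29 = 0.0388 m = 3.88 cm

r_cr = 3.88 cm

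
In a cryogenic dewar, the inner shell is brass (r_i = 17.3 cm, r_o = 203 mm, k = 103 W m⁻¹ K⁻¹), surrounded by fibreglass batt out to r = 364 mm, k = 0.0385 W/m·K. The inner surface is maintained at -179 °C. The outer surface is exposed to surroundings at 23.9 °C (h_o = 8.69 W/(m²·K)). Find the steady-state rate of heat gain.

Q = 44.4 W

Series thermal resistances, inner to outer:
  R_brass = (1/0.173 − 1/0.203)/(4πk) = 0.8542/(4π·103) = 6.600×10^-4 K/W
  R_fibreglass batt = (1/0.203 − 1/0.364)/(4πk) = 2.179/(4π·0.0385) = 4.504 K/W
  R_conv,out = 1/(4πr²h) = 1/(4π·0.364²·8.69) = 0.06911 K/W
ΣR = 6.600×10^-4 + 4.504 + 0.06911 = 4.574 K/W
Q = ΔT/ΣR = (-179 °C − 23.9 °C)/4.574 = -44.4 W
(Negative Q ⇒ heat flows inward; heat gain = 44.4 W.)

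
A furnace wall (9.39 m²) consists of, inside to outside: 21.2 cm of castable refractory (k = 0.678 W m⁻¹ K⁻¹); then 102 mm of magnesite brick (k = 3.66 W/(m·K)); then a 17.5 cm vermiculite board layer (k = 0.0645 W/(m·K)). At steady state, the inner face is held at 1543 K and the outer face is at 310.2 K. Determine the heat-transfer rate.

Series thermal resistances, inner to outer:
  R_castable refractory = L/(kA) = 0.212/(0.678·9.39) = 0.03330 K/W
  R_magnesite brick = L/(kA) = 0.102/(3.66·9.39) = 0.002968 K/W
  R_vermiculite board = L/(kA) = 0.175/(0.0645·9.39) = 0.2889 K/W
ΣR = 0.03330 + 0.002968 + 0.2889 = 0.3252 K/W
Q = ΔT/ΣR = (1543 K − 310.2 K)/0.3252 = 3790 W

Q = 3.79 kW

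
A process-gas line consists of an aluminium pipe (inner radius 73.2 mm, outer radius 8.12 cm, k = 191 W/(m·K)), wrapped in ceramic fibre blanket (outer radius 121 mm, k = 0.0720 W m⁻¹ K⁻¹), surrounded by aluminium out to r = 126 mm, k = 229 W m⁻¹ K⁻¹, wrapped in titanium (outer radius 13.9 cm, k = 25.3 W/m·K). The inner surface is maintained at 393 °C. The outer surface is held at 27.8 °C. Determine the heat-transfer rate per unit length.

Resistance network (inner→outer):
  R'_aluminium = ln(0.0812/0.0732)/(2πk) = 0.1037/(2π·191) = 8.643×10^-5 m·K/W
  R'_ceramic fibre blanket = ln(0.121/0.0812)/(2πk) = 0.3989/(2π·0.0720) = 0.8817 m·K/W
  R'_aluminium = ln(0.126/0.121)/(2πk) = 0.04049/(2π·229) = 2.814×10^-5 m·K/W
  R'_titanium = ln(0.139/0.126)/(2πk) = 0.09819/(2π·25.3) = 6.177×10^-4 m·K/W
ΣR = 8.643×10^-5 + 0.8817 + 2.814×10^-5 + 6.177×10^-4 = 0.8824 m·K/W
Q' = ΔT/ΣR = (393 °C − 27.8 °C)/0.8824 = 414 W/m

Q' = 414 W/m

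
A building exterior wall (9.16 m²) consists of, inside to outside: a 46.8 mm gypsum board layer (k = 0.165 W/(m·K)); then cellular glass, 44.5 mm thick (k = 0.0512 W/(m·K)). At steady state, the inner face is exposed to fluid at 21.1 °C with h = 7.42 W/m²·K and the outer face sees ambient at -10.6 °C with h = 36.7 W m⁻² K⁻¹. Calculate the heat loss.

Resistance network (inner→outer):
  R_conv,in = 1/(hA) = 1/(7.42·9.16) = 0.01471 K/W
  R_gypsum board = L/(kA) = 0.0468/(0.165·9.16) = 0.03096 K/W
  R_cellular glass = L/(kA) = 0.0445/(0.0512·9.16) = 0.09488 K/W
  R_conv,out = 1/(hA) = 1/(36.7·9.16) = 0.002975 K/W
ΣR = 0.01471 + 0.03096 + 0.09488 + 0.002975 = 0.1435 K/W
Q = ΔT/ΣR = (21.1 °C − -10.6 °C)/0.1435 = 221 W

Q = 221 W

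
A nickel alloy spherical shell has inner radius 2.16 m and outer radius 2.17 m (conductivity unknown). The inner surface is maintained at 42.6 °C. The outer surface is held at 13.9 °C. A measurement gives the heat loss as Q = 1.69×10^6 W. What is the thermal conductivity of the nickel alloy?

k = 10.0 W/m·K

ΣR = ΔT/Q = |42.6 − 13.9|/1.69×10^6 = 1.698×10^-5 K/W
(1/r₁−1/r₂)/(4πk) = 1.698×10^-5 ⇒ k = 0.002133/(4π·1.698×10^-5) = 10.0 W/m·K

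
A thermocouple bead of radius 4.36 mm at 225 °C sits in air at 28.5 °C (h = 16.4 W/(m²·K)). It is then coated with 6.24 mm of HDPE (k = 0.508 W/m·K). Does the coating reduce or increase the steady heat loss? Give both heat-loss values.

Critical radius for a sphere: r_cr = 2k/h = 0.0620 m = 6.20 cm.
Outer radius after coating: r₂ = 0.00436 + 0.00624 = 0.01060 m.
Since r₁ < r_cr and r₂ ≤ r_cr, the coating moves toward the maximum at r_cr — heat loss rises.
Bare: R = 1/(4πr₁²h) = 255.3 K/W; Q = 196.5/255.3 = 0.770 W.
Coated: R = R_cond + R_conv = 64.34 K/W; Q = 196.5/64.34 = 3.05 W.

increases: 0.770 → 3.05 W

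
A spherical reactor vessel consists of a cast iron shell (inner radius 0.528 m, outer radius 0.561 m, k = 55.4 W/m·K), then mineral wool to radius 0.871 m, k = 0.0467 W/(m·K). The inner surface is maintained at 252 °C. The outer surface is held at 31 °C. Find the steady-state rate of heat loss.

Treat each layer as a resistance in series:
  R_cast iron = (1/0.528 − 1/0.561)/(4πk) = 0.1114/(4π·55.4) = 1.600×10^-4 K/W
  R_mineral wool = (1/0.561 − 1/0.871)/(4πk) = 0.6344/(4π·0.0467) = 1.081 K/W
ΣR = 1.600×10^-4 + 1.081 = 1.081 K/W
Q = ΔT/ΣR = (252 °C − 31 °C)/1.081 = 204 W

Q = 204 W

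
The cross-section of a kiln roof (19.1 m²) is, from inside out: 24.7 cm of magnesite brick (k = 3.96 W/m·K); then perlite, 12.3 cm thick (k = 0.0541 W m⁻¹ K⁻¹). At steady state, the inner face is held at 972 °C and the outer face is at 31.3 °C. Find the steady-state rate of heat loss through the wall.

Treat each layer as a resistance in series:
  R_magnesite brick = L/(kA) = 0.247/(3.96·19.1) = 0.003266 K/W
  R_perlite = L/(kA) = 0.123/(0.0541·19.1) = 0.1190 K/W
ΣR = 0.003266 + 0.1190 = 0.1223 K/W
Q = ΔT/ΣR = (972 °C − 31.3 °C)/0.1223 = 7690 W

Q = 7.69 kW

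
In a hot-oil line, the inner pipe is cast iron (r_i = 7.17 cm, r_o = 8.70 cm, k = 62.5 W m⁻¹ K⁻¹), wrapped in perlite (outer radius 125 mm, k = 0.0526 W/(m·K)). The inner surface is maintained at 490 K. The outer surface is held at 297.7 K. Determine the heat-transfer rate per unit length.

Q' = 175 W/m

Resistance network (inner→outer):
  R'_cast iron = ln(0.0870/0.0717)/(2πk) = 0.1934/(2π·62.5) = 4.925×10^-4 m·K/W
  R'_perlite = ln(0.125/0.0870)/(2πk) = 0.3624/(2π·0.0526) = 1.097 m·K/W
ΣR = 4.925×10^-4 + 1.097 = 1.097 m·K/W
Q' = ΔT/ΣR = (490 K − 297.7 K)/1.097 = 175 W/m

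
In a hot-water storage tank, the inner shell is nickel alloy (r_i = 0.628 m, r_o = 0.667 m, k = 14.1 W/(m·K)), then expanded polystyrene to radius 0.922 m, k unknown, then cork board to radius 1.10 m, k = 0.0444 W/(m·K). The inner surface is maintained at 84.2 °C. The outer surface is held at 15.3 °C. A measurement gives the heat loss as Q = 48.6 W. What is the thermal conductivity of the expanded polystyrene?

k = 0.0299 W/m·K

ΣR = ΔT/Q = |84.2 − 15.3|/48.6 = 1.418 K/W
Known resistances:
  R_nickel alloy = (1/0.628 − 1/0.667)/(4πk) = 0.09311/(4π·14.1) = 5.255×10^-4 K/W
  R_cork board = (1/0.922 − 1/1.10)/(4πk) = 0.1755/(4π·0.0444) = 0.3146 K/W
R_expanded polystyrene = ΣR − ΣR_known = 1.418 − 0.3151 = 1.103 K/W
(1/r₁−1/r₂)/(4πk) = 1.103 ⇒ k = 0.4147/(4π·1.103) = 0.0299 W/m·K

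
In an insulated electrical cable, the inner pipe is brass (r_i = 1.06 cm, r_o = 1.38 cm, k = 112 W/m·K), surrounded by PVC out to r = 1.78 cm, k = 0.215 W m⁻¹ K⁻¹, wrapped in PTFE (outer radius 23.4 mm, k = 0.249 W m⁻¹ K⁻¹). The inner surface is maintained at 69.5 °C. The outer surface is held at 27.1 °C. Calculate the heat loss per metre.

Q' = 117 W/m

Series thermal resistances, inner to outer:
  R'_brass = ln(0.0138/0.0106)/(2πk) = 0.2638/(2π·112) = 3.749×10^-4 m·K/W
  R'_PVC = ln(0.0178/0.0138)/(2πk) = 0.2545/(2π·0.215) = 0.1884 m·K/W
  R'_PTFE = ln(0.0234/0.0178)/(2πk) = 0.2735/(2π·0.249) = 0.1748 m·K/W
ΣR = 3.749×10^-4 + 0.1884 + 0.1748 = 0.3636 m·K/W
Q' = ΔT/ΣR = (69.5 °C − 27.1 °C)/0.3636 = 117 W/m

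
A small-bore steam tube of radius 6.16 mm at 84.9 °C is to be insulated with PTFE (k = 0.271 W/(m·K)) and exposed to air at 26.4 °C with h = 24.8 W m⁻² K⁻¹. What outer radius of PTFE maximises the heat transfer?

For a cylinder, r_cr = k_ins/h = 0.271/24.8 = 0.0109 m = 1.09 cm

r_cr = 1.09 cm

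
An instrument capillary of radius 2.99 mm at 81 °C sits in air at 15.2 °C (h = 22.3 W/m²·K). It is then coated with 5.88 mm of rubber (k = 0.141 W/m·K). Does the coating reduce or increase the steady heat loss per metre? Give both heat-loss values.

Critical radius for a cylinder: r_cr = k/h = 0.00632 m = 0.632 cm.
Outer radius after coating: r₂ = 0.00299 + 0.00588 = 0.00887 m.
r₁ < r_cr < r₂: heat loss rises to a maximum at r_cr then falls. Whether the coating helps depends on whether Q(r₂) has dropped back below Q(r₁).
Bare: R = 1/(2πr₁h) = 2.387 m·K/W; Q = 65.8/2.387 = 27.6 W/m.
Coated: R = R_cond + R_conv = 2.032 m·K/W; Q = 65.8/2.032 = 32.4 W/m.

increases: 27.6 → 32.4 W/m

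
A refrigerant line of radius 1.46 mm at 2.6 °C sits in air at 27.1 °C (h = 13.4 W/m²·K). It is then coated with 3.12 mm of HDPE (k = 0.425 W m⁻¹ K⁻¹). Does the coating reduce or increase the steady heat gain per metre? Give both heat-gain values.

increases: 3.01 → 8.11 W/m

Critical radius for a cylinder: r_cr = k/h = 0.0317 m = 3.17 cm.
Outer radius after coating: r₂ = 0.00146 + 0.00312 = 0.00458 m.
Since r₁ < r_cr and r₂ ≤ r_cr, the coating moves toward the maximum at r_cr — heat gain rises.
Bare: R = 1/(2πr₁h) = 8.135 m·K/W; Q = 24.5/8.135 = 3.01 W/m.
Coated: R = R_cond + R_conv = 3.021 m·K/W; Q = 24.5/3.021 = 8.11 W/m.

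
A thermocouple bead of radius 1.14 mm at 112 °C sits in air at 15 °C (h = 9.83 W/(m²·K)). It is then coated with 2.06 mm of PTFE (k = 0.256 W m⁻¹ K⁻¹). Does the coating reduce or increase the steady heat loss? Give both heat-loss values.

Critical radius for a sphere: r_cr = 2k/h = 0.0521 m = 5.21 cm.
Outer radius after coating: r₂ = 0.00114 + 0.00206 = 0.00320 m.
Since r₁ < r_cr and r₂ ≤ r_cr, the coating moves toward the maximum at r_cr — heat loss rises.
Bare: R = 1/(4πr₁²h) = 6229 K/W; Q = 97/6229 = 0.0156 W.
Coated: R = R_cond + R_conv = 966.1 K/W; Q = 97/966.1 = 0.100 W.

increases: 0.0156 → 0.100 W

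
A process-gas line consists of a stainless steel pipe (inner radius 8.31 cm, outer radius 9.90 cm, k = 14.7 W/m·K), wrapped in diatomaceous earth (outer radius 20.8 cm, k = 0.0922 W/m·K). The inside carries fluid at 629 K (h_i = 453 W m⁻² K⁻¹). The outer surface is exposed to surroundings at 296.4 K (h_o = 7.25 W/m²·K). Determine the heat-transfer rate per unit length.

Series thermal resistances, inner to outer:
  R'_conv,in = 1/(2πr h) = 1/(2π·0.0831·453) = 0.004228 m·K/W
  R'_stainless steel = ln(0.0990/0.0831)/(2πk) = 0.1751/(2π·14.7) = 0.001896 m·K/W
  R'_diatomaceous earth = ln(0.208/0.0990)/(2πk) = 0.7424/(2π·0.0922) = 1.282 m·K/W
  R'_conv,out = 1/(2πr h) = 1/(2π·0.208·7.25) = 0.1055 m·K/W
ΣR = 0.004228 + 0.001896 + 1.282 + 0.1055 = 1.394 m·K/W
Q' = ΔT/ΣR = (629 K − 296.4 K)/1.394 = 239 W/m

Q' = 239 W/m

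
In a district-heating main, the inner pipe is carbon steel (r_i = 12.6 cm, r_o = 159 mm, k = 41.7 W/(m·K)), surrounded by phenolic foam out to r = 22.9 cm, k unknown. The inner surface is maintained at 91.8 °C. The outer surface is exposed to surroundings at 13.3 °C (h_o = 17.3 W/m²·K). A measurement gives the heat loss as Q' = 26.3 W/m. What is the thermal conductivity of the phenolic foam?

ΣR = ΔT/Q' = |91.8 − 13.3|/26.3 = 2.985 m·K/W
Known resistances:
  R'_carbon steel = ln(0.159/0.126)/(2πk) = 0.2326/(2π·41.7) = 8.878×10^-4 m·K/W
  R'_conv,out = 1/(2πr h) = 1/(2π·0.229·17.3) = 0.04017 m·K/W
R_phenolic foam = ΣR − ΣR_known = 2.985 − 0.04106 = 2.944 m·K/W
ln(r₂/r₁)/(2πk) = 2.944 ⇒ k = 0.3648/(2π·2.944) = 0.0197 W/m·K

k = 0.0197 W/m·K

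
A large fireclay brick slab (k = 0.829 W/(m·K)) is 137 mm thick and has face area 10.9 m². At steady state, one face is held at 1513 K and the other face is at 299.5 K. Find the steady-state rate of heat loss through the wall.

Q = 80.0 kW

Q = kA·ΔT/L = 0.829 × 10.9 × |1513 K − 299.5 K| / 0.137 = 80000 W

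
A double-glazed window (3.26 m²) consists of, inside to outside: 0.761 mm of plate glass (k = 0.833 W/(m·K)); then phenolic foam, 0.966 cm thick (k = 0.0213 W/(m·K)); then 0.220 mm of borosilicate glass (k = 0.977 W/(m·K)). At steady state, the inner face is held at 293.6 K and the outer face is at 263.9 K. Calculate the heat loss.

Treat each layer as a resistance in series:
  R_plate glass = L/(kA) = 7.61×10^-4/(0.833·3.26) = 2.802×10^-4 K/W
  R_phenolic foam = L/(kA) = 0.00966/(0.0213·3.26) = 0.1391 K/W
  R_borosilicate glass = L/(kA) = 2.20×10^-4/(0.977·3.26) = 6.907×10^-5 K/W
ΣR = 2.802×10^-4 + 0.1391 + 6.907×10^-5 = 0.1394 K/W
Q = ΔT/ΣR = (293.6 K − 263.9 K)/0.1394 = 213 W

Q = 213 W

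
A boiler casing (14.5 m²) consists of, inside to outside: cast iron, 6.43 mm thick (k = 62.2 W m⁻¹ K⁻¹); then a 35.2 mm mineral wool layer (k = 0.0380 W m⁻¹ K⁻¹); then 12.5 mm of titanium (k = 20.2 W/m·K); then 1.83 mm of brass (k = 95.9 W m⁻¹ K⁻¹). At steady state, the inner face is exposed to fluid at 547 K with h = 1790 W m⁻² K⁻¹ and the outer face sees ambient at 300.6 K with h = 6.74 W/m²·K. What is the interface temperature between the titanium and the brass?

Resistance network (inner→outer):
  R_conv,in = 1/(hA) = 1/(1790·14.5) = 3.853×10^-5 K/W
  R_cast iron = L/(kA) = 0.00643/(62.2·14.5) = 7.129×10^-6 K/W
  R_mineral wool = L/(kA) = 0.0352/(0.0380·14.5) = 0.06388 K/W
  R_titanium = L/(kA) = 0.0125/(20.2·14.5) = 4.268×10^-5 K/W
  R_brass = L/(kA) = 0.00183/(95.9·14.5) = 1.316×10^-6 K/W
  R_conv,out = 1/(hA) = 1/(6.74·14.5) = 0.01023 K/W
ΣR = 3.853×10^-5 + 7.129×10^-6 + 0.06388 + 4.268×10^-5 + 1.316×10^-6 + 0.01023 = 0.07420 K/W
Q = ΔT/ΣR = (547 K − 300.6 K)/0.07420 = 3321 W
From the inner boundary to the titanium/brass interface, ΣR_partial = 0.06397 K/W.
T_interface = T_in − Q·ΣR_partial = 547 K − (3321)(0.06397) = 334.6 K

T = 334.6 K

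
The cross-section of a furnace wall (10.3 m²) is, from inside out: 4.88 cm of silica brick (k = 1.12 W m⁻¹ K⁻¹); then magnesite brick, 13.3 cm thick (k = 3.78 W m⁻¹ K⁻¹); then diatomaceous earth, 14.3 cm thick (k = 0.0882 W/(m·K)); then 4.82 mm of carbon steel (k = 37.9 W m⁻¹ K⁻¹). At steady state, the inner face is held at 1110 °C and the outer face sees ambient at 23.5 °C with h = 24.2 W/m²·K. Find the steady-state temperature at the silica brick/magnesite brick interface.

Resistance network (inner→outer):
  R_silica brick = L/(kA) = 0.0488/(1.12·10.3) = 0.004230 K/W
  R_magnesite brick = L/(kA) = 0.133/(3.78·10.3) = 0.003416 K/W
  R_diatomaceous earth = L/(kA) = 0.143/(0.0882·10.3) = 0.1574 K/W
  R_carbon steel = L/(kA) = 0.00482/(37.9·10.3) = 1.235×10^-5 K/W
  R_conv,out = 1/(hA) = 1/(24.2·10.3) = 0.004012 K/W
ΣR = 0.004230 + 0.003416 + 0.1574 + 1.235×10^-5 + 0.004012 = 0.1691 K/W
Q = ΔT/ΣR = (1110 °C − 23.5 °C)/0.1691 = 6425 W
From the inner boundary to the silica brick/magnesite brick interface, ΣR_partial = 0.004230 K/W.
T_interface = T_in − Q·ΣR_partial = 1110 °C − (6425)(0.004230) = 1083 °C

T = 1083 °C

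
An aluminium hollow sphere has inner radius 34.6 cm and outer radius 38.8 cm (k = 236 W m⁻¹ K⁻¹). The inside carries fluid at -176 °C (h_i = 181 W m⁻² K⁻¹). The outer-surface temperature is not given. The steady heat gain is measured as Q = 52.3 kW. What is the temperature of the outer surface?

Series resistances:
  R_conv,in = 1/(4πr²h) = 1/(4π·0.346²·181) = 0.003672 K/W
  R_aluminium = (1/0.346 − 1/0.388)/(4πk) = 0.3129/(4π·236) = 1.055×10^-4 K/W
ΣR = 0.003778 K/W
ΔT = Q·ΣR = 52300 × 0.003778 = 197.6 K
Heat flows inward, so T_out = T_in + ΔT = -176 + 197.6 = 21.6 °C

T_out = 21.6 °C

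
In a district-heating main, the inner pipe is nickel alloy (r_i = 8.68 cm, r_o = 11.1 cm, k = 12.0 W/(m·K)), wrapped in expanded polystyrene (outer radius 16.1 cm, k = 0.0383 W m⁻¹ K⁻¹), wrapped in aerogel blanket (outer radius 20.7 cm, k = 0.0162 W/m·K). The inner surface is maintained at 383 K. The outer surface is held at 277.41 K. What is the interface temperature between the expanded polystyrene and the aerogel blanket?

Resistance network (inner→outer):
  R'_nickel alloy = ln(0.111/0.0868)/(2πk) = 0.2459/(2π·12.0) = 0.003262 m·K/W
  R'_expanded polystyrene = ln(0.161/0.111)/(2πk) = 0.3719/(2π·0.0383) = 1.545 m·K/W
  R'_aerogel blanket = ln(0.207/0.161)/(2πk) = 0.2513/(2π·0.0162) = 2.469 m·K/W
ΣR = 0.003262 + 1.545 + 2.469 = 4.017 m·K/W
Q' = ΔT/ΣR = (383 K − 277.41 K)/4.017 = 26.29 W/m
From the inner boundary to the expanded polystyrene/aerogel blanket interface, ΣR_partial = 1.548 m·K/W.
T_interface = T_in − Q'·ΣR_partial = 383 K − (26.29)(1.548) = 342.3 K

T = 342.3 K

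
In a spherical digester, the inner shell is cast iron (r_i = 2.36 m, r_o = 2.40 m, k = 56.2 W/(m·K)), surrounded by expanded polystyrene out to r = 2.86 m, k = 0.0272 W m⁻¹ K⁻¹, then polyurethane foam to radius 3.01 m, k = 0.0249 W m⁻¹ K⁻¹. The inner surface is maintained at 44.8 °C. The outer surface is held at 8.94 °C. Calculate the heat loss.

Q = 142 W

Series thermal resistances, inner to outer:
  R_cast iron = (1/2.36 − 1/2.40)/(4πk) = 0.007062/(4π·56.2) = 1.000×10^-5 K/W
  R_expanded polystyrene = (1/2.40 − 1/2.86)/(4πk) = 0.06702/(4π·0.0272) = 0.1961 K/W
  R_polyurethane foam = (1/2.86 − 1/3.01)/(4πk) = 0.01742/(4π·0.0249) = 0.05569 K/W
ΣR = 1.000×10^-5 + 0.1961 + 0.05569 = 0.2518 K/W
Q = ΔT/ΣR = (44.8 °C − 8.94 °C)/0.2518 = 142 W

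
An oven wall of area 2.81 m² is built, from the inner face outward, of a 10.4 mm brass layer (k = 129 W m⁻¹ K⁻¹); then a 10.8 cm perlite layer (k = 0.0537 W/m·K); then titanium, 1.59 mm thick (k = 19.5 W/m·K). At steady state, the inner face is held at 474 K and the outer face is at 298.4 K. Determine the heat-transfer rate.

Treat each layer as a resistance in series:
  R_brass = L/(kA) = 0.0104/(129·2.81) = 2.869×10^-5 K/W
  R_perlite = L/(kA) = 0.108/(0.0537·2.81) = 0.7157 K/W
  R_titanium = L/(kA) = 0.00159/(19.5·2.81) = 2.902×10^-5 K/W
ΣR = 2.869×10^-5 + 0.7157 + 2.902×10^-5 = 0.7158 K/W
Q = ΔT/ΣR = (474 K − 298.4 K)/0.7158 = 245 W

Q = 245 W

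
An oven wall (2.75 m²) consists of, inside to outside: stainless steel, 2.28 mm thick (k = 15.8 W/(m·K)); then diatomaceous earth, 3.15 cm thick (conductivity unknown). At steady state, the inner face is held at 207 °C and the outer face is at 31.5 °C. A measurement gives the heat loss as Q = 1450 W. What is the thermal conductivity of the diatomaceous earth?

ΣR = ΔT/Q = |207 − 31.5|/1450 = 0.1210 K/W
Known resistances:
  R_stainless steel = L/(kA) = 0.00228/(15.8·2.75) = 5.247×10^-5 K/W
R_diatomaceous earth = ΣR − ΣR_known = 0.1210 − 5.247×10^-5 = 0.1209 K/W
L/(kA) = 0.1209 ⇒ k = 0.0315/(0.1209·2.75) = 0.0947 W/m·K

k = 0.0947 W/m·K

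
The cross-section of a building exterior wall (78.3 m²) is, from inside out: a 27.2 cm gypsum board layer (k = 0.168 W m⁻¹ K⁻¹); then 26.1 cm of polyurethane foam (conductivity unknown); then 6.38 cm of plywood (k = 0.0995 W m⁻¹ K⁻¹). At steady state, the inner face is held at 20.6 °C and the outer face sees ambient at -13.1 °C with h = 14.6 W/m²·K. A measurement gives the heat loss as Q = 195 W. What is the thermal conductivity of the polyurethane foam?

ΣR = ΔT/Q = |20.6 − -13.1|/195 = 0.1728 K/W
Known resistances:
  R_gypsum board = L/(kA) = 0.272/(0.168·78.3) = 0.02068 K/W
  R_plywood = L/(kA) = 0.0638/(0.0995·78.3) = 0.008189 K/W
  R_conv,out = 1/(hA) = 1/(14.6·78.3) = 8.748×10^-4 K/W
R_polyurethane foam = ΣR − ΣR_known = 0.1728 − 0.02974 = 0.1431 K/W
L/(kA) = 0.1431 ⇒ k = 0.261/(0.1431·78.3) = 0.0233 W/m·K

k = 0.0233 W/m·K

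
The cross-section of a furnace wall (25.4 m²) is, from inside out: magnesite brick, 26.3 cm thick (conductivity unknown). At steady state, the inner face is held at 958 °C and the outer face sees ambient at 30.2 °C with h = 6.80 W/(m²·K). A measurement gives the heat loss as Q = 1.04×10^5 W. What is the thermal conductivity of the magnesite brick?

k = 3.31 W/m·K

ΣR = ΔT/Q = |958 − 30.2|/1.04×10^5 = 0.008921 K/W
Known resistances:
  R_conv,out = 1/(hA) = 1/(6.80·25.4) = 0.005790 K/W
R_magnesite brick = ΣR − ΣR_known = 0.008921 − 0.005790 = 0.003131 K/W
L/(kA) = 0.003131 ⇒ k = 0.263/(0.003131·25.4) = 3.31 W/m·K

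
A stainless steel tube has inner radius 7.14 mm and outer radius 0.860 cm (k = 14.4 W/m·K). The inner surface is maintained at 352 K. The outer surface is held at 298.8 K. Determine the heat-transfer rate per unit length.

Q' = 25900 W/m

Q' = 2πk·ΔT/ln(r₂/r₁) = 2π × 14.4 × 53.2 / ln(0.00860/0.00714) = 25900 W/m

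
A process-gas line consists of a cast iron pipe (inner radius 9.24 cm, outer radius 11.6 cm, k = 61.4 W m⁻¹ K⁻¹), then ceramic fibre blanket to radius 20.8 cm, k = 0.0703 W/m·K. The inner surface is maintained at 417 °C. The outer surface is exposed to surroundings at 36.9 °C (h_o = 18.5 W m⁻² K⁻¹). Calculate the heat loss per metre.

Series thermal resistances, inner to outer:
  R'_cast iron = ln(0.116/0.0924)/(2πk) = 0.2275/(2π·61.4) = 5.896×10^-4 m·K/W
  R'_ceramic fibre blanket = ln(0.208/0.116)/(2πk) = 0.5839/(2π·0.0703) = 1.322 m·K/W
  R'_conv,out = 1/(2πr h) = 1/(2π·0.208·18.5) = 0.04136 m·K/W
ΣR = 5.896×10^-4 + 1.322 + 0.04136 = 1.364 m·K/W
Q' = ΔT/ΣR = (417 °C − 36.9 °C)/1.364 = 279 W/m

Q' = 279 W/m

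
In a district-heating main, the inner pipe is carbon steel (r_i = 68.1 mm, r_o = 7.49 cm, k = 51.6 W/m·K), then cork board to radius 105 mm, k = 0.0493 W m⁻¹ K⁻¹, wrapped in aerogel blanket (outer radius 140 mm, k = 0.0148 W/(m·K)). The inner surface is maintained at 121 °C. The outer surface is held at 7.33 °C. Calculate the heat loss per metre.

Series thermal resistances, inner to outer:
  R'_carbon steel = ln(0.0749/0.0681)/(2πk) = 0.09518/(2π·51.6) = 2.936×10^-4 m·K/W
  R'_cork board = ln(0.105/0.0749)/(2πk) = 0.3378/(2π·0.0493) = 1.091 m·K/W
  R'_aerogel blanket = ln(0.140/0.105)/(2πk) = 0.2877/(2π·0.0148) = 3.094 m·K/W
ΣR = 2.936×10^-4 + 1.091 + 3.094 = 4.185 m·K/W
Q' = ΔT/ΣR = (121 °C − 7.33 °C)/4.185 = 27.2 W/m

Q' = 27.2 W/m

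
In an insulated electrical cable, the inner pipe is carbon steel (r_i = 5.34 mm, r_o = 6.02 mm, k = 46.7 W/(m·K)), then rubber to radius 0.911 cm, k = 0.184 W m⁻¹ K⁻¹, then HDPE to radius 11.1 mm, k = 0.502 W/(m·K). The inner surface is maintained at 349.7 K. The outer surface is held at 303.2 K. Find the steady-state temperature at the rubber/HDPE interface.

T = 310.1 K

Treat each layer as a resistance in series:
  R'_carbon steel = ln(0.00602/0.00534)/(2πk) = 0.1199/(2π·46.7) = 4.085×10^-4 m·K/W
  R'_rubber = ln(0.00911/0.00602)/(2πk) = 0.4143/(2π·0.184) = 0.3583 m·K/W
  R'_HDPE = ln(0.0111/0.00911)/(2πk) = 0.1976/(2π·0.502) = 0.06264 m·K/W
ΣR = 4.085×10^-4 + 0.3583 + 0.06264 = 0.4213 m·K/W
Q' = ΔT/ΣR = (349.7 K − 303.2 K)/0.4213 = 110.4 W/m
From the inner boundary to the rubber/HDPE interface, ΣR_partial = 0.3587 m·K/W.
T_interface = T_in − Q'·ΣR_partial = 349.7 K − (110.4)(0.3587) = 310.1 K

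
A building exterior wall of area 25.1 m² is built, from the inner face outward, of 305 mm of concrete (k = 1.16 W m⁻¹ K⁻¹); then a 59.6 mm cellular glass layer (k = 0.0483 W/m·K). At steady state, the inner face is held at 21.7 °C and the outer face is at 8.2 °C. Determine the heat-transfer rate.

Q = 226 W

Series thermal resistances, inner to outer:
  R_concrete = L/(kA) = 0.305/(1.16·25.1) = 0.01048 K/W
  R_cellular glass = L/(kA) = 0.0596/(0.0483·25.1) = 0.04916 K/W
ΣR = 0.01048 + 0.04916 = 0.05964 K/W
Q = ΔT/ΣR = (21.7 °C − 8.2 °C)/0.05964 = 226 W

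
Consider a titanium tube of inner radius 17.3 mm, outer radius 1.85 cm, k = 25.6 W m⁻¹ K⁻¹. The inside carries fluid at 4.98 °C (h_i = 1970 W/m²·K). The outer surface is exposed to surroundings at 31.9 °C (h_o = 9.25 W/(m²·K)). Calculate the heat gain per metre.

Series thermal resistances, inner to outer:
  R'_conv,in = 1/(2πr h) = 1/(2π·0.0173·1970) = 0.004670 m·K/W
  R'_titanium = ln(0.0185/0.0173)/(2πk) = 0.06706/(2π·25.6) = 4.169×10^-4 m·K/W
  R'_conv,out = 1/(2πr h) = 1/(2π·0.0185·9.25) = 0.9301 m·K/W
ΣR = 0.004670 + 4.169×10^-4 + 0.9301 = 0.9352 m·K/W
Q' = ΔT/ΣR = (4.98 °C − 31.9 °C)/0.9352 = -28.8 W/m
(Negative Q' ⇒ heat flows inward; heat gain = 28.8 W/m.)

Q' = 28.8 W/m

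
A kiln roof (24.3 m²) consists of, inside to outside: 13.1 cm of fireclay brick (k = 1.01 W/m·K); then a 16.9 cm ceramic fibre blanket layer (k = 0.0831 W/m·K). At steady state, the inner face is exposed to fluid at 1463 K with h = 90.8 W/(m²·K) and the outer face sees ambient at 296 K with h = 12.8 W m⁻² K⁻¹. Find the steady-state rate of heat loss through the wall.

Series thermal resistances, inner to outer:
  R_conv,in = 1/(hA) = 1/(90.8·24.3) = 4.532×10^-4 K/W
  R_fireclay brick = L/(kA) = 0.131/(1.01·24.3) = 0.005338 K/W
  R_ceramic fibre blanket = L/(kA) = 0.169/(0.0831·24.3) = 0.08369 K/W
  R_conv,out = 1/(hA) = 1/(12.8·24.3) = 0.003215 K/W
ΣR = 4.532×10^-4 + 0.005338 + 0.08369 + 0.003215 = 0.09270 K/W
Q = ΔT/ΣR = (1463 K − 296 K)/0.09270 = 12600 W

Q = 12600 W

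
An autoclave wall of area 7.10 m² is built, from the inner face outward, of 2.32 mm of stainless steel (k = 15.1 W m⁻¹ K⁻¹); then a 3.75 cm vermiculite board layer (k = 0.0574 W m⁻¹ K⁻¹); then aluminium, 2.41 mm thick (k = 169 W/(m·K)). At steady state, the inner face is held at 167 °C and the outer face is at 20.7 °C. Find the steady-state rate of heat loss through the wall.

Series thermal resistances, inner to outer:
  R_stainless steel = L/(kA) = 0.00232/(15.1·7.10) = 2.164×10^-5 K/W
  R_vermiculite board = L/(kA) = 0.0375/(0.0574·7.10) = 0.09202 K/W
  R_aluminium = L/(kA) = 0.00241/(169·7.10) = 2.009×10^-6 K/W
ΣR = 2.164×10^-5 + 0.09202 + 2.009×10^-6 = 0.09204 K/W
Q = ΔT/ΣR = (167 °C − 20.7 °C)/0.09204 = 1590 W

Q = 1590 W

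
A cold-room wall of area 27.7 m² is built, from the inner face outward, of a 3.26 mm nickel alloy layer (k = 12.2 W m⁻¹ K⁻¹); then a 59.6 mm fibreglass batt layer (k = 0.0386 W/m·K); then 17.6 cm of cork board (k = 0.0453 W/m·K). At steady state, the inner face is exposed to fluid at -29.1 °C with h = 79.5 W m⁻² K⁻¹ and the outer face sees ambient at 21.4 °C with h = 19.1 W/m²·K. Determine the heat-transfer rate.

Treat each layer as a resistance in series:
  R_conv,in = 1/(hA) = 1/(79.5·27.7) = 4.541×10^-4 K/W
  R_nickel alloy = L/(kA) = 0.00326/(12.2·27.7) = 9.647×10^-6 K/W
  R_fibreglass batt = L/(kA) = 0.0596/(0.0386·27.7) = 0.05574 K/W
  R_cork board = L/(kA) = 0.176/(0.0453·27.7) = 0.1403 K/W
  R_conv,out = 1/(hA) = 1/(19.1·27.7) = 0.001890 K/W
ΣR = 4.541×10^-4 + 9.647×10^-6 + 0.05574 + 0.1403 + 0.001890 = 0.1984 K/W
Q = ΔT/ΣR = (-29.1 °C − 21.4 °C)/0.1984 = -255 W
(Negative Q ⇒ heat flows inward; heat gain = 255 W.)

Q = 255 W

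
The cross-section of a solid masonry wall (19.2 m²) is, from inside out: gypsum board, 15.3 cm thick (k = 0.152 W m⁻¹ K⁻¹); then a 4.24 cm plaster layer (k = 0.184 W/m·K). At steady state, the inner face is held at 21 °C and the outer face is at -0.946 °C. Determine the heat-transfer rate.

Treat each layer as a resistance in series:
  R_gypsum board = L/(kA) = 0.153/(0.152·19.2) = 0.05243 K/W
  R_plaster = L/(kA) = 0.0424/(0.184·19.2) = 0.01200 K/W
ΣR = 0.05243 + 0.01200 = 0.06443 K/W
Q = ΔT/ΣR = (21 °C − -0.946 °C)/0.06443 = 341 W

Q = 341 W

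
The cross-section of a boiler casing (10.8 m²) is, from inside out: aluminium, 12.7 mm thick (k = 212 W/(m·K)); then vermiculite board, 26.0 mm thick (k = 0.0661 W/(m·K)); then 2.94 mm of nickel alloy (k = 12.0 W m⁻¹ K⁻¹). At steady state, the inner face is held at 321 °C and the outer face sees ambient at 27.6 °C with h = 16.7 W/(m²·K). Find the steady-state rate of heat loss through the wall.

Resistance network (inner→outer):
  R_aluminium = L/(kA) = 0.0127/(212·10.8) = 5.547×10^-6 K/W
  R_vermiculite board = L/(kA) = 0.0260/(0.0661·10.8) = 0.03642 K/W
  R_nickel alloy = L/(kA) = 0.00294/(12.0·10.8) = 2.269×10^-5 K/W
  R_conv,out = 1/(hA) = 1/(16.7·10.8) = 0.005544 K/W
ΣR = 5.547×10^-6 + 0.03642 + 2.269×10^-5 + 0.005544 = 0.04199 K/W
Q = ΔT/ΣR = (321 °C − 27.6 °C)/0.04199 = 6990 W

Q = 6.99 kW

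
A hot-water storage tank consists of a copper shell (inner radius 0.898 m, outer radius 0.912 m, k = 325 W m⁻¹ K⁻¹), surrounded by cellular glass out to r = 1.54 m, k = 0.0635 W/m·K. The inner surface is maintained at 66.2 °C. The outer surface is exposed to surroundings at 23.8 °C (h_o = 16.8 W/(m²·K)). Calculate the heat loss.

Resistance network (inner→outer):
  R_copper = (1/0.898 − 1/0.912)/(4πk) = 0.01709/(4π·325) = 4.186×10^-6 K/W
  R_cellular glass = (1/0.912 − 1/1.54)/(4πk) = 0.4471/(4π·0.0635) = 0.5604 K/W
  R_conv,out = 1/(4πr²h) = 1/(4π·1.54²·16.8) = 0.001997 K/W
ΣR = 4.186×10^-6 + 0.5604 + 0.001997 = 0.5624 K/W
Q = ΔT/ΣR = (66.2 °C − 23.8 °C)/0.5624 = 75.4 W

Q = 75.4 W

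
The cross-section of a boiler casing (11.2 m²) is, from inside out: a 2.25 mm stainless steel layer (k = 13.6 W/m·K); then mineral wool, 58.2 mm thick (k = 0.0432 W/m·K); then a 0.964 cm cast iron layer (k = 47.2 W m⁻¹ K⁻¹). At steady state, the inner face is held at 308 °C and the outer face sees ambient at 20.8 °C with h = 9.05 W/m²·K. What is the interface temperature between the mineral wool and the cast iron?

Treat each layer as a resistance in series:
  R_stainless steel = L/(kA) = 0.00225/(13.6·11.2) = 1.477×10^-5 K/W
  R_mineral wool = L/(kA) = 0.0582/(0.0432·11.2) = 0.1203 K/W
  R_cast iron = L/(kA) = 0.00964/(47.2·11.2) = 1.824×10^-5 K/W
  R_conv,out = 1/(hA) = 1/(9.05·11.2) = 0.009866 K/W
ΣR = 1.477×10^-5 + 0.1203 + 1.824×10^-5 + 0.009866 = 0.1302 K/W
Q = ΔT/ΣR = (308 °C − 20.8 °C)/0.1302 = 2206 W
From the inner boundary to the mineral wool/cast iron interface, ΣR_partial = 0.1203 K/W.
T_interface = T_in − Q·ΣR_partial = 308 °C − (2206)(0.1203) = 42.6 °C

T = 42.6 °C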